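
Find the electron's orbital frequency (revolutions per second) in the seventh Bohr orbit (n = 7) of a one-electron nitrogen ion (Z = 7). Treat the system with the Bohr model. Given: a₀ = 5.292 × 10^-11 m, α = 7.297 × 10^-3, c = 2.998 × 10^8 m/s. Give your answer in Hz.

r = n²a₀/Z = 3.704 × 10^-10 m, v = Zαc/n = 2.188 × 10^6 m/s
f = v/(2πr) = 9.399 × 10^14 Hz

9.399 × 10^14 Hz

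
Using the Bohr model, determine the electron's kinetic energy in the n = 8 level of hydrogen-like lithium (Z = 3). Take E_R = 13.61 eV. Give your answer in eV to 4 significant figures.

1.914 eV

For a Coulomb orbit the virial theorem gives K = −E_n.
E_n = −E_R·Z²/n², so K = E_R·Z²/n² = 13.61 × 3²/8² = 1.914 eV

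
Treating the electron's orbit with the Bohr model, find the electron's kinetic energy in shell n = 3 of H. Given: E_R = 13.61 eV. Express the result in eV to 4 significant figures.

For a Coulomb orbit the virial theorem gives K = −E_n.
E_n = −E_R·Z²/n², so K = E_R·Z²/n² = 13.61 × 1²/3² = 1.512 eV

1.512 eV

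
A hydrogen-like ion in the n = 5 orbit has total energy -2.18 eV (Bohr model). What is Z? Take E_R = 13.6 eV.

E_n = −E_R Z²/n² ⇒ Z² = −E_n n²/E_R = 2.18 × 5² / 13.6 ≈ 4.01
Z = 2

2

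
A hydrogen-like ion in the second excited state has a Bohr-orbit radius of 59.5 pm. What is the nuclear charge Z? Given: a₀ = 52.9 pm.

r_n = n²a₀/Z ⇒ Z = n²a₀/r = 3² × 52.9 / 59.5 ≈ 8.00
Z = 8

8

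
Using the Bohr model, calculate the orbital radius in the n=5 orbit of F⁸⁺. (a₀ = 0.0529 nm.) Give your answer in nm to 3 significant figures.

0.147 nm

r_n = n²a₀/Z = 5² × 0.0529 / 9
    = 25 × 0.0529 / 9 = 0.147 nm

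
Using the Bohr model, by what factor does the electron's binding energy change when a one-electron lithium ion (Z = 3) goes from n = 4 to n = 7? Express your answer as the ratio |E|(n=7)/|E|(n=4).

|E| ∝ Z^2 · n^-2; with Z fixed, |E| ∝ n^-2.
|E|(n=7)/|E|(n=4) = (7/4)^-2 = 16/49

16/49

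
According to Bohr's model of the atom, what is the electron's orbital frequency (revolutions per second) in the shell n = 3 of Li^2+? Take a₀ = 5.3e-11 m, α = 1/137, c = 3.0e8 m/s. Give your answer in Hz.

r = n²a₀/Z = 1.6e-10 m, v = Zαc/n = 2.2e6 m/s
f = v/(2πr) = 2.2e15 Hz

2.2e15 Hz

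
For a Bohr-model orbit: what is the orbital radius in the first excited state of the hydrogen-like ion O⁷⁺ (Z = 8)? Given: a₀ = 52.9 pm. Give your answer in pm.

r_n = n²a₀/Z = 2² × 52.9 / 8
    = 4 × 52.9 / 8 = 26.4 pm

26.4 pm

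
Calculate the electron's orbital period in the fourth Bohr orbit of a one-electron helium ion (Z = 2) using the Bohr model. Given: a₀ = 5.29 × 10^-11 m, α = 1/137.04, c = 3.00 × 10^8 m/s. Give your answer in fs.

2.43 fs

r = n²a₀/Z = 4²·5.29 × 10^-11/2 = 4.23 × 10^-10 m
v = Zαc/n = 2·0.00730·3.00 × 10^8/4 = 1.09 × 10^6 m/s
T = 2πr/v = 2.43 × 10^-15 s = 2.43 fs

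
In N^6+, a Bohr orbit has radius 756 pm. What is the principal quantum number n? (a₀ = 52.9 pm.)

10

r_n = n²a₀/Z ⇒ n² = rZ/a₀ = 756 × 7 / 52.9 ≈ 100.04
n = 10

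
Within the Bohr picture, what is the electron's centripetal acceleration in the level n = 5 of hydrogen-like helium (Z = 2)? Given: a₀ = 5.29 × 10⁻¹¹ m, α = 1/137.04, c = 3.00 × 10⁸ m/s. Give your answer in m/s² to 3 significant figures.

r = n²a₀/Z = 6.61 × 10⁻¹⁰ m, v = Zαc/n = 8.76 × 10⁵ m/s
a = v²/r = (8.76 × 10⁵)² / 6.61 × 10⁻¹⁰ = 1.16 × 10²¹ m/s²

1.16 × 10²¹ m/s²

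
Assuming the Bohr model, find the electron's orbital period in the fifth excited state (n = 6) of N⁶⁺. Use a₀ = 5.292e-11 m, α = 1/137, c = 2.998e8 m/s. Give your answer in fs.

0.6698 fs

r = n²a₀/Z = 6²·5.292e-11/7 = 2.722e-10 m
v = Zαc/n = 7·0.007299·2.998e8/6 = 2.553e6 m/s
T = 2πr/v = 6.698e-16 s = 0.6698 fs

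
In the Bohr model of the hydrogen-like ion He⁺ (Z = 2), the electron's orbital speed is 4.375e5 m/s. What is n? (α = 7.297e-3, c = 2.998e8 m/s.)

v_n = Zαc/n ⇒ n = Zαc/v = 2 × 0.007297 × 2.998e8 / 4.375e5 ≈ 10.00
n = 10

10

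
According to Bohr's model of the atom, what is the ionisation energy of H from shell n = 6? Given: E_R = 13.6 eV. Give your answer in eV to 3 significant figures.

E_n = −E_R·Z²/n² = −13.6 × 1²/6² eV = -0.378 eV
Ionisation energy = −E_n = 0.378 eV

0.378 eV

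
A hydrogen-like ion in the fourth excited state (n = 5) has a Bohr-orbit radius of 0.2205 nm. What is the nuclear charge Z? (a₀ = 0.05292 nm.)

6

r_n = n²a₀/Z ⇒ Z = n²a₀/r = 5² × 0.05292 / 0.2205 ≈ 6.00
Z = 6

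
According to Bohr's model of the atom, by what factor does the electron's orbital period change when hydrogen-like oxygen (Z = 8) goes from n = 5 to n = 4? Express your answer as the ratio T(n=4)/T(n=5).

T ∝ Z^-2 · n^3; with Z fixed, T ∝ n^3.
T(n=4)/T(n=5) = (4/5)^3 = 64/125

64/125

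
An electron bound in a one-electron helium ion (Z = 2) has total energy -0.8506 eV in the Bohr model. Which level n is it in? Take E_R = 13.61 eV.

E_n = −E_R Z²/n² ⇒ n² = E_R Z²/(−E_n) = 13.61 × 2² / 0.8506 ≈ 64.00
n = 8

8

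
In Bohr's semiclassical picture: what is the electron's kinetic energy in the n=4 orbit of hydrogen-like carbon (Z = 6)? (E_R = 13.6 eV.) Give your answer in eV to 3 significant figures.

30.6 eV

For a Coulomb orbit the virial theorem gives K = −E_n.
E_n = −E_R·Z²/n², so K = E_R·Z²/n² = 13.6 × 6²/4² = 30.6 eV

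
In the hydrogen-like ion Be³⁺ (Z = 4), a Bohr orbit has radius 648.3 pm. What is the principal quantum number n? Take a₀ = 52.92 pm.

7

r_n = n²a₀/Z ⇒ n² = rZ/a₀ = 648.3 × 4 / 52.92 ≈ 49.00
n = 7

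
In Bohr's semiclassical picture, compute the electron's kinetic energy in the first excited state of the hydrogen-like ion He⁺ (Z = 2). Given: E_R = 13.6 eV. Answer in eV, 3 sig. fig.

For a Coulomb orbit the virial theorem gives K = −E_n.
E_n = −E_R·Z²/n², so K = E_R·Z²/n² = 13.6 × 2²/2² = 13.6 eV

13.6 eV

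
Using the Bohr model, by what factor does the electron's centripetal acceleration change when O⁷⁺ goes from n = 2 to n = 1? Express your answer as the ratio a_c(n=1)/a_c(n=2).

a_c ∝ Z^3 · n^-4; with Z fixed, a_c ∝ n^-4.
a_c(n=1)/a_c(n=2) = (1/2)^-4 = 16

16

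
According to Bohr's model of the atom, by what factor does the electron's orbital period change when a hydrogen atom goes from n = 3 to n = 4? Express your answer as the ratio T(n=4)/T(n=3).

T ∝ Z^-2 · n^3; with Z fixed, T ∝ n^3.
T(n=4)/T(n=3) = (4/3)^3 = 64/27

64/27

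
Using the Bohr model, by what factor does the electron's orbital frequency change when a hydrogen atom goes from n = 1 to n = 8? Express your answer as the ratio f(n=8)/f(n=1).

1/512

f ∝ Z^2 · n^-3; with Z fixed, f ∝ n^-3.
f(n=8)/f(n=1) = (8/1)^-3 = 1/512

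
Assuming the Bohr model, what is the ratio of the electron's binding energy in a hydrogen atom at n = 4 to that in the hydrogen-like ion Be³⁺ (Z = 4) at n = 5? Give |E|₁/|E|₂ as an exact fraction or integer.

25/256

|E| ∝ Z^2 · n^-2
|E|₁/|E|₂ = (1/4)^2 · (4/5)^-2 = 25/256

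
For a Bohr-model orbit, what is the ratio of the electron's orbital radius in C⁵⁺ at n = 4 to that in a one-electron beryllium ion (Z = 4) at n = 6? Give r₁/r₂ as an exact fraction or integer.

8/27

r ∝ Z^-1 · n^2
r₁/r₂ = (6/4)^-1 · (4/6)^2 = 8/27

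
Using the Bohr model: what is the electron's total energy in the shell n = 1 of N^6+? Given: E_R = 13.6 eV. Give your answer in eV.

-666 eV

E_n = −E_R·Z²/n² = −13.6 × 7²/1² = -666 eV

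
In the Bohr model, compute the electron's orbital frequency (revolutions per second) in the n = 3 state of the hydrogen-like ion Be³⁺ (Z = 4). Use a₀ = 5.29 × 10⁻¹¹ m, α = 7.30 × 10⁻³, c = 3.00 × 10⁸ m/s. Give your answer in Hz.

r = n²a₀/Z = 1.19 × 10⁻¹⁰ m, v = Zαc/n = 2.92 × 10⁶ m/s
f = v/(2πr) = 3.90 × 10¹⁵ Hz

3.90 × 10¹⁵ Hz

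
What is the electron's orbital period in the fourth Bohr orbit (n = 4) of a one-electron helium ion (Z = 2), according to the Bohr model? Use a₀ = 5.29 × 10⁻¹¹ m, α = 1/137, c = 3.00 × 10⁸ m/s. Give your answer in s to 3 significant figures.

r = n²a₀/Z = 4²·5.29 × 10⁻¹¹/2 = 4.23 × 10⁻¹⁰ m
v = Zαc/n = 2·0.00730·3.00 × 10⁸/4 = 1.09 × 10⁶ m/s
T = 2πr/v = 2.43 × 10⁻¹⁵ s

2.43 × 10⁻¹⁵ s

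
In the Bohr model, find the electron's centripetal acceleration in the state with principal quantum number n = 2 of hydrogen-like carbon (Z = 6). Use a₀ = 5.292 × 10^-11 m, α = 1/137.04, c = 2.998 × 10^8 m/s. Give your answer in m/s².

r = n²a₀/Z = 3.528 × 10^-11 m, v = Zαc/n = 6.563 × 10^6 m/s
a = v²/r = (6.563 × 10^6)² / 3.528 × 10^-11 = 1.221 × 10^24 m/s²

1.221 × 10^24 m/s²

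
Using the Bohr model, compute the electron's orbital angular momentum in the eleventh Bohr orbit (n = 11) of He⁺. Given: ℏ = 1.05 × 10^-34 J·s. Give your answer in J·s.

1.16 × 10^-33 J·s

L_n = nℏ = 11 × 1.05 × 10^-34 = 1.16 × 10^-33 J·s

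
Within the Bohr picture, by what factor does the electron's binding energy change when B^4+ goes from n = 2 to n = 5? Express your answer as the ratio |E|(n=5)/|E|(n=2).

4/25

|E| ∝ Z^2 · n^-2; with Z fixed, |E| ∝ n^-2.
|E|(n=5)/|E|(n=2) = (5/2)^-2 = 4/25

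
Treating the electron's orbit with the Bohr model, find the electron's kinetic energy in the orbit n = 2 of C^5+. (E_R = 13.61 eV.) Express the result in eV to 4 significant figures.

For a Coulomb orbit the virial theorem gives K = −E_n.
E_n = −E_R·Z²/n², so K = E_R·Z²/n² = 13.61 × 6²/2² = 122.5 eV

122.5 eV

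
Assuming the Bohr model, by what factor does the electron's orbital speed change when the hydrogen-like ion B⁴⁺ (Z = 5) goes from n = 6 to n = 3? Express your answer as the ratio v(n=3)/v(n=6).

2

v ∝ Z^1 · n^-1; with Z fixed, v ∝ n^-1.
v(n=3)/v(n=6) = (3/6)^-1 = 2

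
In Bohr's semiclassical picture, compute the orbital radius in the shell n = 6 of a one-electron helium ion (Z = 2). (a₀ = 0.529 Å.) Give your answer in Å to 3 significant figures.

9.52 Å

r_n = n²a₀/Z = 6² × 0.529 / 2
    = 36 × 0.529 / 2 = 9.52 Å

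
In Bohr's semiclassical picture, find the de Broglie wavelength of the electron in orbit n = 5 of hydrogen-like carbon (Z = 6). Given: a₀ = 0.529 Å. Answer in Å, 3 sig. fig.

The Bohr quantisation condition is nλ = 2πr_n.
r_n = n²a₀/Z = 2.20 Å
λ = 2πr_n/n = 2π·2.20/5 = 2.77 Å

2.77 Å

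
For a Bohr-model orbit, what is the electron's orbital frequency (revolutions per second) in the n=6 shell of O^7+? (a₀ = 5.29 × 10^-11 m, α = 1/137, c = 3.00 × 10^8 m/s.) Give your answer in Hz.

r = n²a₀/Z = 2.38 × 10^-10 m, v = Zαc/n = 2.92 × 10^6 m/s
f = v/(2πr) = 1.95 × 10^15 Hz

1.95 × 10^15 Hz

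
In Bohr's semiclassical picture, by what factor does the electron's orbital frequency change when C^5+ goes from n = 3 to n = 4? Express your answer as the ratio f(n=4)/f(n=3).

f ∝ Z^2 · n^-3; with Z fixed, f ∝ n^-3.
f(n=4)/f(n=3) = (4/3)^-3 = 27/64

27/64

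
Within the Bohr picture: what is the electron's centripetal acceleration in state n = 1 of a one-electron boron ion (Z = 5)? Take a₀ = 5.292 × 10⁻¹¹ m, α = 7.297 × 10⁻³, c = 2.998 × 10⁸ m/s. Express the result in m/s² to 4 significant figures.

r = n²a₀/Z = 1.058 × 10⁻¹¹ m, v = Zαc/n = 1.094 × 10⁷ m/s
a = v²/r = (1.094 × 10⁷)² / 1.058 × 10⁻¹¹ = 1.130 × 10²⁵ m/s²

1.130 × 10²⁵ m/s²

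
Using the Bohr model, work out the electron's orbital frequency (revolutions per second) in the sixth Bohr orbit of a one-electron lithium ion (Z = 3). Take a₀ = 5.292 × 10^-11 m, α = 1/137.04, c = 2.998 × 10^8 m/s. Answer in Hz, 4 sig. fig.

2.741 × 10^14 Hz

r = n²a₀/Z = 6.350 × 10^-10 m, v = Zαc/n = 1.094 × 10^6 m/s
f = v/(2πr) = 2.741 × 10^14 Hz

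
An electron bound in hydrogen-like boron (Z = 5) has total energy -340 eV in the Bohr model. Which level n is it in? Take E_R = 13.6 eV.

E_n = −E_R Z²/n² ⇒ n² = E_R Z²/(−E_n) = 13.6 × 5² / 340 ≈ 1.00
n = 1

1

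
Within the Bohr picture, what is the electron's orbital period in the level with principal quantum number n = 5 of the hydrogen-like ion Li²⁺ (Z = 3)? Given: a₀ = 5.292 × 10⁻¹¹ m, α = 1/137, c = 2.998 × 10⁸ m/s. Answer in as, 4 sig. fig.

2110 as

r = n²a₀/Z = 5²·5.292 × 10⁻¹¹/3 = 4.410 × 10⁻¹⁰ m
v = Zαc/n = 3·0.007299·2.998 × 10⁸/5 = 1.313 × 10⁶ m/s
T = 2πr/v = 2.110 × 10⁻¹⁵ s = 2110 as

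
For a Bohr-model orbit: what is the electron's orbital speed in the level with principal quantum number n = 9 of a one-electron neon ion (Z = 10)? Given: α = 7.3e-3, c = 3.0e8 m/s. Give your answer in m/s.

2.4e6 m/s

v_n = Zαc/n = 10 × 0.0073 × 3.0e8 / 9
    = 2.4e6 m/s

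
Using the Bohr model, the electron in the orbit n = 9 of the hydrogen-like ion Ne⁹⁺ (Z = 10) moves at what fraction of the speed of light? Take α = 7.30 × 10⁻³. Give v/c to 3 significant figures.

v_n = Zαc/n, so v/c = Zα/n = 10 × 0.00730 / 9 = 0.00811

0.00811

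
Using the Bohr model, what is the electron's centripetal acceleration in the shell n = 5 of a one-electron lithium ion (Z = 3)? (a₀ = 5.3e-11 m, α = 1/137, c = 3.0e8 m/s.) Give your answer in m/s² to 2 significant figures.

3.9e21 m/s²

r = n²a₀/Z = 4.4e-10 m, v = Zαc/n = 1.3e6 m/s
a = v²/r = (1.3e6)² / 4.4e-10 = 3.9e21 m/s²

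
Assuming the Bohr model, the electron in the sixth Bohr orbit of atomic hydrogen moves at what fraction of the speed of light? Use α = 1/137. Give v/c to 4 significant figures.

v_n = Zαc/n, so v/c = Zα/n = 1 × 0.007299 / 6 = 0.001217

0.001217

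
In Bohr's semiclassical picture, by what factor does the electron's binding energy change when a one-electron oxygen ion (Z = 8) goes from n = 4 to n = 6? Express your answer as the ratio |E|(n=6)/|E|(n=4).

4/9

|E| ∝ Z^2 · n^-2; with Z fixed, |E| ∝ n^-2.
|E|(n=6)/|E|(n=4) = (6/4)^-2 = 4/9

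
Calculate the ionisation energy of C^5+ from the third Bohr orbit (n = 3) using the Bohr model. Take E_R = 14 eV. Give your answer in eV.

56 eV

E_n = −E_R·Z²/n² = −14 × 6²/3² eV = -56 eV
Ionisation energy = −E_n = 56 eV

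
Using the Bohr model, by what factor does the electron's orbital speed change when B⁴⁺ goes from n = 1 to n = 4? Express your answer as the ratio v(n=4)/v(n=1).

1/4

v ∝ Z^1 · n^-1; with Z fixed, v ∝ n^-1.
v(n=4)/v(n=1) = (4/1)^-1 = 1/4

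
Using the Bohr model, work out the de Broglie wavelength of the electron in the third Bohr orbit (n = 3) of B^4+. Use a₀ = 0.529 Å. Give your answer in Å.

1.99 Å

The Bohr quantisation condition is nλ = 2πr_n.
r_n = n²a₀/Z = 0.952 Å
λ = 2πr_n/n = 2π·0.952/3 = 1.99 Å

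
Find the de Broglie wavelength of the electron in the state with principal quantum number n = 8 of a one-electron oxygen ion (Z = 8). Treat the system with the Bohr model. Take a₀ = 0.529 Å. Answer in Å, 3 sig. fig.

3.32 Å

The Bohr quantisation condition is nλ = 2πr_n.
r_n = n²a₀/Z = 4.23 Å
λ = 2πr_n/n = 2π·4.23/8 = 3.32 Å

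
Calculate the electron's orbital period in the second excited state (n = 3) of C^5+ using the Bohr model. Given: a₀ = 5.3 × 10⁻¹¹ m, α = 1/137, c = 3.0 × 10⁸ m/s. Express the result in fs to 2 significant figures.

r = n²a₀/Z = 3²·5.3 × 10⁻¹¹/6 = 8.0 × 10⁻¹¹ m
v = Zαc/n = 6·0.0073·3.0 × 10⁸/3 = 4.4 × 10⁶ m/s
T = 2πr/v = 1.1 × 10⁻¹⁶ s = 0.11 fs

0.11 fs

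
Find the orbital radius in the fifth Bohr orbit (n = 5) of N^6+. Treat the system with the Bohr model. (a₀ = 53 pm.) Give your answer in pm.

190 pm

r_n = n²a₀/Z = 5² × 53 / 7
    = 25 × 53 / 7 = 190 pm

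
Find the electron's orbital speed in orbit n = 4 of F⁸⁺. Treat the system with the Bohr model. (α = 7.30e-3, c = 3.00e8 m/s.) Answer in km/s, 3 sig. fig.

v_n = Zαc/n = 9 × 0.00730 × 3.00e8 / 4
    = 4930 km/s

4930 km/s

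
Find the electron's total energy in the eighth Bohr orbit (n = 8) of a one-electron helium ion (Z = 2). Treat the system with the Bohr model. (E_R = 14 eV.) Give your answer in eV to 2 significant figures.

E_n = −E_R·Z²/n² = −14 × 2²/8² = -0.88 eV

-0.88 eV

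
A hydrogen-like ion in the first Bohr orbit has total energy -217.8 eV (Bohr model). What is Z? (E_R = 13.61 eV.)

4

E_n = −E_R Z²/n² ⇒ Z² = −E_n n²/E_R = 217.8 × 1² / 13.61 ≈ 16.00
Z = 4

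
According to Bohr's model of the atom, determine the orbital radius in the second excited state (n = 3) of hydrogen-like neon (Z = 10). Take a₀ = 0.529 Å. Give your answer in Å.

r_n = n²a₀/Z = 3² × 0.529 / 10
    = 9 × 0.529 / 10 = 0.476 Å

0.476 Å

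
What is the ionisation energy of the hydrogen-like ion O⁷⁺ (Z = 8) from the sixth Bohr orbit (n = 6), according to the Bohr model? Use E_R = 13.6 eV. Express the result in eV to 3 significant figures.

E_n = −E_R·Z²/n² = −13.6 × 8²/6² eV = -24.2 eV
Ionisation energy = −E_n = 24.2 eV

24.2 eV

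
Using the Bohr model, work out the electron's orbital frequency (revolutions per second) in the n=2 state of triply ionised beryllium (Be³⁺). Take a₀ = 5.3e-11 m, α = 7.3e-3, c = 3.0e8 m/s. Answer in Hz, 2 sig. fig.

r = n²a₀/Z = 5.3e-11 m, v = Zαc/n = 4.4e6 m/s
f = v/(2πr) = 1.3e16 Hz

1.3e16 Hz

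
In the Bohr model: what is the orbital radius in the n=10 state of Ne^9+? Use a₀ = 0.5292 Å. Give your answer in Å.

r_n = n²a₀/Z = 10² × 0.5292 / 10
    = 100 × 0.5292 / 10 = 5.292 Å

5.292 Å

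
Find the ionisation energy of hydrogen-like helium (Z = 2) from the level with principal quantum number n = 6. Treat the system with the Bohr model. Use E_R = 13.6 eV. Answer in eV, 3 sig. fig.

1.51 eV

E_n = −E_R·Z²/n² = −13.6 × 2²/6² eV = -1.51 eV
Ionisation energy = −E_n = 1.51 eV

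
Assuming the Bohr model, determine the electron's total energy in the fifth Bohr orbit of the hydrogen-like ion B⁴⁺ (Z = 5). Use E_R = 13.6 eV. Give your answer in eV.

E_n = −E_R·Z²/n² = −13.6 × 5²/5² = -13.6 eV

-13.6 eV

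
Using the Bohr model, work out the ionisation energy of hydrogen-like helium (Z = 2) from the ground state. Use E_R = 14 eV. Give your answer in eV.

E_n = −E_R·Z²/n² = −14 × 2²/1² eV = -56 eV
Ionisation energy = −E_n = 56 eV

56 eV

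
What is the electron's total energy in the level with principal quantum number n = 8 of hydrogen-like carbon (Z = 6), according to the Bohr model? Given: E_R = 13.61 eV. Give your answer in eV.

-7.656 eV

E_n = −E_R·Z²/n² = −13.61 × 6²/8² = -7.656 eV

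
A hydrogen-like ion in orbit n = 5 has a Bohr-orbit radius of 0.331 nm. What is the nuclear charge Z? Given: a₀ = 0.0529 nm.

r_n = n²a₀/Z ⇒ Z = n²a₀/r = 5² × 0.0529 / 0.331 ≈ 4.00
Z = 4

4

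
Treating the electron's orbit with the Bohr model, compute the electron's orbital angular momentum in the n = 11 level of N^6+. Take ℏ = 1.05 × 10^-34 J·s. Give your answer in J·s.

1.16 × 10^-33 J·s

L_n = nℏ = 11 × 1.05 × 10^-34 = 1.16 × 10^-33 J·s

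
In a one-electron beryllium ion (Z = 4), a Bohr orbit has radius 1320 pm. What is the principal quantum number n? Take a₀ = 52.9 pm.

10

r_n = n²a₀/Z ⇒ n² = rZ/a₀ = 1320 × 4 / 52.9 ≈ 99.81
n = 10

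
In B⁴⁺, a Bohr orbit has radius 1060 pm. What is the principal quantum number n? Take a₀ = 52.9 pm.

r_n = n²a₀/Z ⇒ n² = rZ/a₀ = 1060 × 5 / 52.9 ≈ 100.19
n = 10

10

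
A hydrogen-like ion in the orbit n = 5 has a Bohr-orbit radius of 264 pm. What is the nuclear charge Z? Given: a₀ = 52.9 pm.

5

r_n = n²a₀/Z ⇒ Z = n²a₀/r = 5² × 52.9 / 264 ≈ 5.01
Z = 5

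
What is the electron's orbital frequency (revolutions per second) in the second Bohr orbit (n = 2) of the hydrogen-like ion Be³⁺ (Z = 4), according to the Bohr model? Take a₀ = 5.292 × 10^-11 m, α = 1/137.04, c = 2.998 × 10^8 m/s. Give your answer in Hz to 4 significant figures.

1.316 × 10^16 Hz

r = n²a₀/Z = 5.292 × 10^-11 m, v = Zαc/n = 4.375 × 10^6 m/s
f = v/(2πr) = 1.316 × 10^16 Hz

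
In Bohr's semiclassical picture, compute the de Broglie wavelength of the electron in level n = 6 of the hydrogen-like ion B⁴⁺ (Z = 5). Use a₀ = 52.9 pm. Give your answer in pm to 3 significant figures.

399 pm

The Bohr quantisation condition is nλ = 2πr_n.
r_n = n²a₀/Z = 381 pm
λ = 2πr_n/n = 2π·381/6 = 399 pm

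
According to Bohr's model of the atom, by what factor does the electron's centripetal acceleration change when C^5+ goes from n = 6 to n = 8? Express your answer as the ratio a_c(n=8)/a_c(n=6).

81/256

a_c ∝ Z^3 · n^-4; with Z fixed, a_c ∝ n^-4.
a_c(n=8)/a_c(n=6) = (8/6)^-4 = 81/256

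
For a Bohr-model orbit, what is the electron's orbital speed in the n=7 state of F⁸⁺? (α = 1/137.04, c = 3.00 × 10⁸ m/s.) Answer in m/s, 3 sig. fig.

2.81 × 10⁶ m/s

v_n = Zαc/n = 9 × 0.00730 × 3.00 × 10⁸ / 7
    = 2.81 × 10⁶ m/s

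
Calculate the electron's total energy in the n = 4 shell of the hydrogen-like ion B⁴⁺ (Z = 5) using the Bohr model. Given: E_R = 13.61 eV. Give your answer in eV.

E_n = −E_R·Z²/n² = −13.61 × 5²/4² = -21.27 eV

-21.27 eV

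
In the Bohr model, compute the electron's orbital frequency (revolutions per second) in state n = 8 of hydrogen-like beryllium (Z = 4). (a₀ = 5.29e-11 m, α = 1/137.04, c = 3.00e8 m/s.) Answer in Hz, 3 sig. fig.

r = n²a₀/Z = 8.46e-10 m, v = Zαc/n = 1.09e6 m/s
f = v/(2πr) = 2.06e14 Hz

2.06e14 Hz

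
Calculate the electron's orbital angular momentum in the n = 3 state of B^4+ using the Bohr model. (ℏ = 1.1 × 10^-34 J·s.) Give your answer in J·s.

3.3 × 10^-34 J·s

L_n = nℏ = 3 × 1.1 × 10^-34 = 3.3 × 10^-34 J·s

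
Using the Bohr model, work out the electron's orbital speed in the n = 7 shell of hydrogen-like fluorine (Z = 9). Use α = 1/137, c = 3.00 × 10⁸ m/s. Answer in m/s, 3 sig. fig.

v_n = Zαc/n = 9 × 0.00730 × 3.00 × 10⁸ / 7
    = 2.82 × 10⁶ m/s

2.82 × 10⁶ m/s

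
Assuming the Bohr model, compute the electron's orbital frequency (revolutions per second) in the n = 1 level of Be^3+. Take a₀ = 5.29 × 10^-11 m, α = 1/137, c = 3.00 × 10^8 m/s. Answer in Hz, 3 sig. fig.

1.05 × 10^17 Hz

r = n²a₀/Z = 1.32 × 10^-11 m, v = Zαc/n = 8.76 × 10^6 m/s
f = v/(2πr) = 1.05 × 10^17 Hz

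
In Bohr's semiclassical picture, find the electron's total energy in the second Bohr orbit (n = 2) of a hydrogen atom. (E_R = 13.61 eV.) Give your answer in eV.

-3.402 eV

E_n = −E_R·Z²/n² = −13.61 × 1²/2² = -3.402 eV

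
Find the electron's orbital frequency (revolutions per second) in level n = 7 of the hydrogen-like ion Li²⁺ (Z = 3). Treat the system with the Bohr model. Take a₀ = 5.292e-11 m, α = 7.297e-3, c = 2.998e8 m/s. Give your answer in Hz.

1.726e14 Hz

r = n²a₀/Z = 8.644e-10 m, v = Zαc/n = 9.376e5 m/s
f = v/(2πr) = 1.726e14 Hz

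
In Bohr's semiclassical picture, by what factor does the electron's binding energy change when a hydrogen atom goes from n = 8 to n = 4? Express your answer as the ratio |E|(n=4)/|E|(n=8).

4

|E| ∝ Z^2 · n^-2; with Z fixed, |E| ∝ n^-2.
|E|(n=4)/|E|(n=8) = (4/8)^-2 = 4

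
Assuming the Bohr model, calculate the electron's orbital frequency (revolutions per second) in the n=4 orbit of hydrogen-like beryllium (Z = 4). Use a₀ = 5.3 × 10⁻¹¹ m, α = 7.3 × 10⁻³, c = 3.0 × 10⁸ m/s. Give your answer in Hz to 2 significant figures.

1.6 × 10¹⁵ Hz

r = n²a₀/Z = 2.1 × 10⁻¹⁰ m, v = Zαc/n = 2.2 × 10⁶ m/s
f = v/(2πr) = 1.6 × 10¹⁵ Hz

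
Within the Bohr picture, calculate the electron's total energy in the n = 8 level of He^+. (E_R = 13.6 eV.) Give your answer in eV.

-0.850 eV

E_n = −E_R·Z²/n² = −13.6 × 2²/8² = -0.850 eV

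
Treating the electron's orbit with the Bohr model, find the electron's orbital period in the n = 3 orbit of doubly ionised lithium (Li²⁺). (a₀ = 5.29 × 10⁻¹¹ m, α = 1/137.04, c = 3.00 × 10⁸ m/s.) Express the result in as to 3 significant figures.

455 as

r = n²a₀/Z = 3²·5.29 × 10⁻¹¹/3 = 1.59 × 10⁻¹⁰ m
v = Zαc/n = 3·0.00730·3.00 × 10⁸/3 = 2.19 × 10⁶ m/s
T = 2πr/v = 4.55 × 10⁻¹⁶ s = 455 as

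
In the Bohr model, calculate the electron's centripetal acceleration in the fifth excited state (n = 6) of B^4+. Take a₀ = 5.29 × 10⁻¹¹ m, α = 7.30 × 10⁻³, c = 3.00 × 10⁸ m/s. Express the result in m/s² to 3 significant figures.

r = n²a₀/Z = 3.81 × 10⁻¹⁰ m, v = Zαc/n = 1.82 × 10⁶ m/s
a = v²/r = (1.82 × 10⁶)² / 3.81 × 10⁻¹⁰ = 8.74 × 10²¹ m/s²

8.74 × 10²¹ m/s²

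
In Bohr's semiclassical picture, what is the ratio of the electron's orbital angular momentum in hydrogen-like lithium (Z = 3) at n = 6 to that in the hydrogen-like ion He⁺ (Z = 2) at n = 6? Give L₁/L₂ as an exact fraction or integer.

1

L = nℏ is independent of Z.
L₁/L₂ = n₁/n₂ = 6/6 = 1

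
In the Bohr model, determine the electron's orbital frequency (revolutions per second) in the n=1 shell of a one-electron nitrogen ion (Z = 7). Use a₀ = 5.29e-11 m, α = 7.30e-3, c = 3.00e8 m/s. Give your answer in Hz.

3.23e17 Hz

r = n²a₀/Z = 7.56e-12 m, v = Zαc/n = 1.53e7 m/s
f = v/(2πr) = 3.23e17 Hz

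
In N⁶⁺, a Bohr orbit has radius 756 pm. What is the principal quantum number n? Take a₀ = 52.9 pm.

10

r_n = n²a₀/Z ⇒ n² = rZ/a₀ = 756 × 7 / 52.9 ≈ 100.04
n = 10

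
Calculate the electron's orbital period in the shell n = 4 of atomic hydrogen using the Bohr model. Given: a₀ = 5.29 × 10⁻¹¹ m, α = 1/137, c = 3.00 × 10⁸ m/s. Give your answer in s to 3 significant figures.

9.71 × 10⁻¹⁵ s

r = n²a₀/Z = 4²·5.29 × 10⁻¹¹/1 = 8.46 × 10⁻¹⁰ m
v = Zαc/n = 1·0.00730·3.00 × 10⁸/4 = 5.47 × 10⁵ m/s
T = 2πr/v = 9.71 × 10⁻¹⁵ s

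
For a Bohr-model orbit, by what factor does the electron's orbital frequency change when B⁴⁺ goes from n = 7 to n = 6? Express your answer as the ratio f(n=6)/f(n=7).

343/216

f ∝ Z^2 · n^-3; with Z fixed, f ∝ n^-3.
f(n=6)/f(n=7) = (6/7)^-3 = 343/216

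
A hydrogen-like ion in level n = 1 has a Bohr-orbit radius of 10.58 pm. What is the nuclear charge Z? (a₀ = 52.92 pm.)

5

r_n = n²a₀/Z ⇒ Z = n²a₀/r = 1² × 52.92 / 10.58 ≈ 5.00
Z = 5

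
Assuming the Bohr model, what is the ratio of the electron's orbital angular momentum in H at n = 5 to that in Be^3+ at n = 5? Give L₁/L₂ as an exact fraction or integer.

L = nℏ is independent of Z.
L₁/L₂ = n₁/n₂ = 5/5 = 1

1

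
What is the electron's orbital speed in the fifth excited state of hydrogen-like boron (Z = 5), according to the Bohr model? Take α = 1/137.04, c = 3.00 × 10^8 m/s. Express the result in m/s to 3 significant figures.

v_n = Zαc/n = 5 × 0.00730 × 3.00 × 10^8 / 6
    = 1.82 × 10^6 m/s

1.82 × 10^6 m/s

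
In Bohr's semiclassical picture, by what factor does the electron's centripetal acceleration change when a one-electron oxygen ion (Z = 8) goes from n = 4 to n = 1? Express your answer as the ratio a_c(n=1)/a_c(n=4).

a_c ∝ Z^3 · n^-4; with Z fixed, a_c ∝ n^-4.
a_c(n=1)/a_c(n=4) = (1/4)^-4 = 256

256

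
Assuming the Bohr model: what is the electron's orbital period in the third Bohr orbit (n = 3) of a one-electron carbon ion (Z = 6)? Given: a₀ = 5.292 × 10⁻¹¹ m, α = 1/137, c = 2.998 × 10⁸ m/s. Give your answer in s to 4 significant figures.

1.140 × 10⁻¹⁶ s

r = n²a₀/Z = 3²·5.292 × 10⁻¹¹/6 = 7.938 × 10⁻¹¹ m
v = Zαc/n = 6·0.007299·2.998 × 10⁸/3 = 4.377 × 10⁶ m/s
T = 2πr/v = 1.140 × 10⁻¹⁶ s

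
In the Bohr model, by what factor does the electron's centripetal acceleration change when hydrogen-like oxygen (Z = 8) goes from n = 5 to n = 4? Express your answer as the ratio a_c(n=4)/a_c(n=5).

625/256

a_c ∝ Z^3 · n^-4; with Z fixed, a_c ∝ n^-4.
a_c(n=4)/a_c(n=5) = (4/5)^-4 = 625/256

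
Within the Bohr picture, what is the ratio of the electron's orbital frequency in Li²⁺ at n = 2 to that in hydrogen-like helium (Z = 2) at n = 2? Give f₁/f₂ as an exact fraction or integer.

f ∝ Z^2 · n^-3
f₁/f₂ = (3/2)^2 · (2/2)^-3 = 9/4

9/4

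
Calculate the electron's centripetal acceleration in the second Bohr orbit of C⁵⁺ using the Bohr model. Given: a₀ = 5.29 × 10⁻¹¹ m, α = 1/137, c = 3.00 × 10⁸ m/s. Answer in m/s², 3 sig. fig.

1.22 × 10²⁴ m/s²

r = n²a₀/Z = 3.53 × 10⁻¹¹ m, v = Zαc/n = 6.57 × 10⁶ m/s
a = v²/r = (6.57 × 10⁶)² / 3.53 × 10⁻¹¹ = 1.22 × 10²⁴ m/s²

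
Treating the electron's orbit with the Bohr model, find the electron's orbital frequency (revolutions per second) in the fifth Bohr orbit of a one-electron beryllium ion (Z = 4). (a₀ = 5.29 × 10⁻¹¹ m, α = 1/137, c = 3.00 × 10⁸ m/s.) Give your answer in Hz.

r = n²a₀/Z = 3.31 × 10⁻¹⁰ m, v = Zαc/n = 1.75 × 10⁶ m/s
f = v/(2πr) = 8.43 × 10¹⁴ Hz

8.43 × 10¹⁴ Hz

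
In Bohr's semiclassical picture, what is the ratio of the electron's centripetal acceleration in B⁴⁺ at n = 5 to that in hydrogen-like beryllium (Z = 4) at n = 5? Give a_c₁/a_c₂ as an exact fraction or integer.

125/64

a_c ∝ Z^3 · n^-4
a_c₁/a_c₂ = (5/4)^3 · (5/5)^-4 = 125/64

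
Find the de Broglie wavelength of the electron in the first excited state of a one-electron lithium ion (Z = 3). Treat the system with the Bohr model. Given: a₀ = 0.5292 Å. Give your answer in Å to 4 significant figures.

2.217 Å

The Bohr quantisation condition is nλ = 2πr_n.
r_n = n²a₀/Z = 0.7056 Å
λ = 2πr_n/n = 2π·0.7056/2 = 2.217 Å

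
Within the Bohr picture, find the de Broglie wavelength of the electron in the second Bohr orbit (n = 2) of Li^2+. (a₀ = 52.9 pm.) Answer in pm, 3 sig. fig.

The Bohr quantisation condition is nλ = 2πr_n.
r_n = n²a₀/Z = 70.5 pm
λ = 2πr_n/n = 2π·70.5/2 = 222 pm

222 pm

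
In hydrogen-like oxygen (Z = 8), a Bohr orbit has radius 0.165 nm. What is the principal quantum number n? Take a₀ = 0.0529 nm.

r_n = n²a₀/Z ⇒ n² = rZ/a₀ = 0.165 × 8 / 0.0529 ≈ 24.95
n = 5

5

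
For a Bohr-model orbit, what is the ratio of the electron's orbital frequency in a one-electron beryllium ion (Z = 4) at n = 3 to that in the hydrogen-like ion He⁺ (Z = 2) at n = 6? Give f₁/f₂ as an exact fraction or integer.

f ∝ Z^2 · n^-3
f₁/f₂ = (4/2)^2 · (3/6)^-3 = 32

32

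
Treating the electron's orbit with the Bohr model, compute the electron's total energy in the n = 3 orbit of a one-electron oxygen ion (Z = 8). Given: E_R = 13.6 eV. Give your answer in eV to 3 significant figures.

E_n = −E_R·Z²/n² = −13.6 × 8²/3² = -96.7 eV

-96.7 eV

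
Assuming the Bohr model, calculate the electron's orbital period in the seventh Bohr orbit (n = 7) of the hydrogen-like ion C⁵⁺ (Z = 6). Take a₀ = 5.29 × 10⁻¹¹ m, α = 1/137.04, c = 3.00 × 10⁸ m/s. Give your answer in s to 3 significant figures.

r = n²a₀/Z = 7²·5.29 × 10⁻¹¹/6 = 4.32 × 10⁻¹⁰ m
v = Zαc/n = 6·0.00730·3.00 × 10⁸/7 = 1.88 × 10⁶ m/s
T = 2πr/v = 1.45 × 10⁻¹⁵ s

1.45 × 10⁻¹⁵ s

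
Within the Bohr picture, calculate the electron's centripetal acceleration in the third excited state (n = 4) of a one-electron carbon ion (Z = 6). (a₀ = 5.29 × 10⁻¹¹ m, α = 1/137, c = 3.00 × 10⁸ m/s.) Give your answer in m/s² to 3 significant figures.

7.65 × 10²² m/s²

r = n²a₀/Z = 1.41 × 10⁻¹⁰ m, v = Zαc/n = 3.28 × 10⁶ m/s
a = v²/r = (3.28 × 10⁶)² / 1.41 × 10⁻¹⁰ = 7.65 × 10²² m/s²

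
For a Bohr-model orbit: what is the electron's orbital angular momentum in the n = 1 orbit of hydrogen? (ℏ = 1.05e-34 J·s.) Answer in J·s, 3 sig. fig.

L_n = nℏ = 1 × 1.05e-34 = 1.05e-34 J·s

1.05e-34 J·s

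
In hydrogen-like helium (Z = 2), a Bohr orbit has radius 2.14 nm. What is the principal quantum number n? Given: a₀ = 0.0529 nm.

9

r_n = n²a₀/Z ⇒ n² = rZ/a₀ = 2.14 × 2 / 0.0529 ≈ 80.91
n = 9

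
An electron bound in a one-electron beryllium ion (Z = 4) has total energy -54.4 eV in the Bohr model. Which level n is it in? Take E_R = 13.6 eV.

2

E_n = −E_R Z²/n² ⇒ n² = E_R Z²/(−E_n) = 13.6 × 4² / 54.4 ≈ 4.00
n = 2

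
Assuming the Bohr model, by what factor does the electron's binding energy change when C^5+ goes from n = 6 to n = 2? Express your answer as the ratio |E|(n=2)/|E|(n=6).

9

|E| ∝ Z^2 · n^-2; with Z fixed, |E| ∝ n^-2.
|E|(n=2)/|E|(n=6) = (2/6)^-2 = 9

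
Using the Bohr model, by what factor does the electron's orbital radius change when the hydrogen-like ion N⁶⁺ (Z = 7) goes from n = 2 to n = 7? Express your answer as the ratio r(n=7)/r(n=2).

49/4

r ∝ Z^-1 · n^2; with Z fixed, r ∝ n^2.
r(n=7)/r(n=2) = (7/2)^2 = 49/4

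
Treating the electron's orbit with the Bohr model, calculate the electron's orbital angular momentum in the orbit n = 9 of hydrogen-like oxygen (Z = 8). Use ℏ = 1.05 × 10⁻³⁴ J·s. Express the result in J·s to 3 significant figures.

9.45 × 10⁻³⁴ J·s

L_n = nℏ = 9 × 1.05 × 10⁻³⁴ = 9.45 × 10⁻³⁴ J·s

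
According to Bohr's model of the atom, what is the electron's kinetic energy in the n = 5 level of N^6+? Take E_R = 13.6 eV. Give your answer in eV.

For a Coulomb orbit the virial theorem gives K = −E_n.
E_n = −E_R·Z²/n², so K = E_R·Z²/n² = 13.6 × 7²/5² = 26.7 eV

26.7 eV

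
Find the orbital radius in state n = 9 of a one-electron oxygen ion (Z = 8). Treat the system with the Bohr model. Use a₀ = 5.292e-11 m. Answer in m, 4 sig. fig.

5.358e-10 m

r_n = n²a₀/Z = 9² × 5.292e-11 / 8
    = 81 × 5.292e-11 / 8 = 5.358e-10 m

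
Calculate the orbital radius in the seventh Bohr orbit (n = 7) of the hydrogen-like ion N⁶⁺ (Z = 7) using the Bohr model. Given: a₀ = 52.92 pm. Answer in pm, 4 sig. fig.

r_n = n²a₀/Z = 7² × 52.92 / 7
    = 49 × 52.92 / 7 = 370.4 pm

370.4 pm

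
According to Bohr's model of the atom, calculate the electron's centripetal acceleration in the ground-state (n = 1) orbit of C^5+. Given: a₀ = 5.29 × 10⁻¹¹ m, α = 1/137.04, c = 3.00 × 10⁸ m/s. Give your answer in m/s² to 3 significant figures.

r = n²a₀/Z = 8.82 × 10⁻¹² m, v = Zαc/n = 1.31 × 10⁷ m/s
a = v²/r = (1.31 × 10⁷)² / 8.82 × 10⁻¹² = 1.96 × 10²⁵ m/s²

1.96 × 10²⁵ m/s²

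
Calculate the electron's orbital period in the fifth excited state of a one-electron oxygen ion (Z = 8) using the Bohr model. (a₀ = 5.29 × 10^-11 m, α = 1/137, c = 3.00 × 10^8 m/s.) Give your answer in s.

5.12 × 10^-16 s

r = n²a₀/Z = 6²·5.29 × 10^-11/8 = 2.38 × 10^-10 m
v = Zαc/n = 8·0.00730·3.00 × 10^8/6 = 2.92 × 10^6 m/s
T = 2πr/v = 5.12 × 10^-16 s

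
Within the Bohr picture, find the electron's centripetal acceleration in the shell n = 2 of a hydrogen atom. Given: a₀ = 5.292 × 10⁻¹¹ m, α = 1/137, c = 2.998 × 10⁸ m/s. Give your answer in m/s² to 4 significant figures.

r = n²a₀/Z = 2.117 × 10⁻¹⁰ m, v = Zαc/n = 1.094 × 10⁶ m/s
a = v²/r = (1.094 × 10⁶)² / 2.117 × 10⁻¹⁰ = 5.656 × 10²¹ m/s²

5.656 × 10²¹ m/s²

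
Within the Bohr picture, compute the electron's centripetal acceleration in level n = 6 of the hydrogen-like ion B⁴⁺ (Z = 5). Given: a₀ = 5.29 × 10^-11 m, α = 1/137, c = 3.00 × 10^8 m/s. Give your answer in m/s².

r = n²a₀/Z = 3.81 × 10^-10 m, v = Zαc/n = 1.82 × 10^6 m/s
a = v²/r = (1.82 × 10^6)² / 3.81 × 10^-10 = 8.74 × 10^21 m/s²

8.74 × 10^21 m/s²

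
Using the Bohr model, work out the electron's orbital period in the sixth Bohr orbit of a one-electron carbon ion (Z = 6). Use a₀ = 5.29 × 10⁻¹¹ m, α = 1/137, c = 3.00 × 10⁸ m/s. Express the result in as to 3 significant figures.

r = n²a₀/Z = 6²·5.29 × 10⁻¹¹/6 = 3.17 × 10⁻¹⁰ m
v = Zαc/n = 6·0.00730·3.00 × 10⁸/6 = 2.19 × 10⁶ m/s
T = 2πr/v = 9.11 × 10⁻¹⁶ s = 911 as

911 as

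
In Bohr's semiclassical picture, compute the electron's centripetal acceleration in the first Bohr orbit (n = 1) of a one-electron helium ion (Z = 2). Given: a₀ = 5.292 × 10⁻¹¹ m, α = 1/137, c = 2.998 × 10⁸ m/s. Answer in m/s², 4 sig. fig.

r = n²a₀/Z = 2.646 × 10⁻¹¹ m, v = Zαc/n = 4.377 × 10⁶ m/s
a = v²/r = (4.377 × 10⁶)² / 2.646 × 10⁻¹¹ = 7.239 × 10²³ m/s²

7.239 × 10²³ m/s²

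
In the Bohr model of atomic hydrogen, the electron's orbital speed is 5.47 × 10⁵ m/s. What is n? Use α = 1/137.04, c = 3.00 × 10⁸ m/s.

v_n = Zαc/n ⇒ n = Zαc/v = 1 × 0.00730 × 3.00 × 10⁸ / 5.47 × 10⁵ ≈ 4.00
n = 4

4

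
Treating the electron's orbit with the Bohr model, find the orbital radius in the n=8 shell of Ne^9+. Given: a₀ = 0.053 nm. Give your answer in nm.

0.34 nm

r_n = n²a₀/Z = 8² × 0.053 / 10
    = 64 × 0.053 / 10 = 0.34 nm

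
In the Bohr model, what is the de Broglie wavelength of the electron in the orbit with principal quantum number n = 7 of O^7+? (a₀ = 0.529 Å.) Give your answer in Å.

2.91 Å

The Bohr quantisation condition is nλ = 2πr_n.
r_n = n²a₀/Z = 3.24 Å
λ = 2πr_n/n = 2π·3.24/7 = 2.91 Å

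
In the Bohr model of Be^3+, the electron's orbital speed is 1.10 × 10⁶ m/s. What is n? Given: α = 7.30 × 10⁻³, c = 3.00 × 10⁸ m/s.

8

v_n = Zαc/n ⇒ n = Zαc/v = 4 × 0.00730 × 3.00 × 10⁸ / 1.10 × 10⁶ ≈ 7.96
n = 8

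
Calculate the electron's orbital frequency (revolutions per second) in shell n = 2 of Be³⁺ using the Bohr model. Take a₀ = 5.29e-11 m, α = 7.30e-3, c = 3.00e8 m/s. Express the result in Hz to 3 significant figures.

r = n²a₀/Z = 5.29e-11 m, v = Zαc/n = 4.38e6 m/s
f = v/(2πr) = 1.32e16 Hz

1.32e16 Hz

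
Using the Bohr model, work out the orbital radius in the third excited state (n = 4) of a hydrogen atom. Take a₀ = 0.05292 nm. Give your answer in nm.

0.8467 nm

r_n = n²a₀/Z = 4² × 0.05292 / 1
    = 16 × 0.05292 / 1 = 0.8467 nm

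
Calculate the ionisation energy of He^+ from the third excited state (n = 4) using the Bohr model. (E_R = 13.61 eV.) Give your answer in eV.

E_n = −E_R·Z²/n² = −13.61 × 2²/4² eV = -3.402 eV
Ionisation energy = −E_n = 3.402 eV

3.402 eV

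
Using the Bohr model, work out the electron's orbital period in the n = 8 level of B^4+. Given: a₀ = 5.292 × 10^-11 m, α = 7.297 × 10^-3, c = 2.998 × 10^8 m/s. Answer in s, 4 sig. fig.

3.113 × 10^-15 s

r = n²a₀/Z = 8²·5.292 × 10^-11/5 = 6.774 × 10^-10 m
v = Zαc/n = 5·0.007297·2.998 × 10^8/8 = 1.367 × 10^6 m/s
T = 2πr/v = 3.113 × 10^-15 s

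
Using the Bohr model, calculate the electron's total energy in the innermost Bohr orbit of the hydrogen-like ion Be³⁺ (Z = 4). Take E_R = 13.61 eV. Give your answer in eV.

-217.8 eV

E_n = −E_R·Z²/n² = −13.61 × 4²/1² = -217.8 eV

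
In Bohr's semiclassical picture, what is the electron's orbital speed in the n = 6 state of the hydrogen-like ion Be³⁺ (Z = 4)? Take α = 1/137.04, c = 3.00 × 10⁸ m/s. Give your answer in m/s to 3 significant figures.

v_n = Zαc/n = 4 × 0.00730 × 3.00 × 10⁸ / 6
    = 1.46 × 10⁶ m/s

1.46 × 10⁶ m/s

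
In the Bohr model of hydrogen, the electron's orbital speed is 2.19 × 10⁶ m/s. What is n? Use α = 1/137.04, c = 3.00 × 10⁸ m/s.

1

v_n = Zαc/n ⇒ n = Zαc/v = 1 × 0.00730 × 3.00 × 10⁸ / 2.19 × 10⁶ ≈ 1.00
n = 1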